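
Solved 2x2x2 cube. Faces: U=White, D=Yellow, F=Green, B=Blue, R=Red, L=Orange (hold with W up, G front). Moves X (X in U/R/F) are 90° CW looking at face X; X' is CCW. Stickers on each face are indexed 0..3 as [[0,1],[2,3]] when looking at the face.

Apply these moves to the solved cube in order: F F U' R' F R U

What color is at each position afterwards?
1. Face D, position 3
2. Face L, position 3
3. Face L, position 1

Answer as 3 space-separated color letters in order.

Answer: Y R G

Derivation:
After move 1 (F): F=GGGG U=WWOO R=WRWR D=RRYY L=OYOY
After move 2 (F): F=GGGG U=WWYY R=OROR D=WWYY L=OROR
After move 3 (U'): U=WYWY F=ORGG R=GGOR B=ORBB L=BBOR
After move 4 (R'): R=GRGO U=WBWO F=OYGY D=WRYG B=YRWB
After move 5 (F): F=GOYY U=WBRB R=WROO D=GGYG L=BWOR
After move 6 (R): R=OWOR U=WORY F=GGYG D=GWYY B=BRBB
After move 7 (U): U=RWYO F=OWYG R=BROR B=BWBB L=GGOR
Query 1: D[3] = Y
Query 2: L[3] = R
Query 3: L[1] = G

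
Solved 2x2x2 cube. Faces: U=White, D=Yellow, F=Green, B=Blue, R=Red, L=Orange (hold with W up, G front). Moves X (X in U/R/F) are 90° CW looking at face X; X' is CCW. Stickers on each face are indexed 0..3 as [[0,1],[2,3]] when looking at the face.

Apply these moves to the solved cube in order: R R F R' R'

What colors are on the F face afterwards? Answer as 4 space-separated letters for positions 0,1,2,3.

After move 1 (R): R=RRRR U=WGWG F=GYGY D=YBYB B=WBWB
After move 2 (R): R=RRRR U=WYWY F=GBGB D=YWYW B=GBGB
After move 3 (F): F=GGBB U=WYOO R=WRYR D=RRYW L=OYOW
After move 4 (R'): R=RRWY U=WGOG F=GYBO D=RGYB B=WBRB
After move 5 (R'): R=RYRW U=WROW F=GGBG D=RYYO B=BBGB
Query: F face = GGBG

Answer: G G B G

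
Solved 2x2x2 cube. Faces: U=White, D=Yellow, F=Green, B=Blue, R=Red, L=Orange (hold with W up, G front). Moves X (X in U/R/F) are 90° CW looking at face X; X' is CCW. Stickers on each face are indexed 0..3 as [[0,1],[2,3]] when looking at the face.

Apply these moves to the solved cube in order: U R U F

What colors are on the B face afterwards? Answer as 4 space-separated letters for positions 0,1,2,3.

Answer: G G W B

Derivation:
After move 1 (U): U=WWWW F=RRGG R=BBRR B=OOBB L=GGOO
After move 2 (R): R=RBRB U=WRWG F=RYGY D=YBYO B=WOWB
After move 3 (U): U=WWGR F=RBGY R=WORB B=GGWB L=RYOO
After move 4 (F): F=GRYB U=WWOY R=GORB D=RWYO L=RYOB
Query: B face = GGWB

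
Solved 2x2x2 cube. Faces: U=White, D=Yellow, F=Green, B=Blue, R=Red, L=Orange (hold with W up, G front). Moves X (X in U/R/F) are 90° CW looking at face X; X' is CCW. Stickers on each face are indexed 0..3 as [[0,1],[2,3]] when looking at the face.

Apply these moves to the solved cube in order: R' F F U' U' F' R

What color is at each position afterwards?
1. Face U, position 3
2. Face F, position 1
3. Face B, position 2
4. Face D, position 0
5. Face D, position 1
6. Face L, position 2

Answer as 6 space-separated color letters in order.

After move 1 (R'): R=RRRR U=WBWB F=GWGW D=YGYG B=YBYB
After move 2 (F): F=GGWW U=WBOO R=WRBR D=RRYG L=OYOG
After move 3 (F): F=WGWG U=WBGY R=OROR D=BWYG L=OROR
After move 4 (U'): U=BYWG F=ORWG R=WGOR B=ORYB L=YBOR
After move 5 (U'): U=YGBW F=YBWG R=OROR B=WGYB L=OROR
After move 6 (F'): F=BGYW U=YGOO R=WRBR D=RRYG L=OWOB
After move 7 (R): R=BWRR U=YGOW F=BRYG D=RYYW B=OGGB
Query 1: U[3] = W
Query 2: F[1] = R
Query 3: B[2] = G
Query 4: D[0] = R
Query 5: D[1] = Y
Query 6: L[2] = O

Answer: W R G R Y O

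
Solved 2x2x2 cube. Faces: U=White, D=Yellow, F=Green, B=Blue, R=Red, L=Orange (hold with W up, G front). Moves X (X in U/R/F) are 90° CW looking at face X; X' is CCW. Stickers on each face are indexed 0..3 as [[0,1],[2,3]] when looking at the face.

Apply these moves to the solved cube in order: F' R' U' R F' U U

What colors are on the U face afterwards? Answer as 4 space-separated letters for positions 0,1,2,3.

After move 1 (F'): F=GGGG U=WWRR R=YRYR D=OOYY L=OWOW
After move 2 (R'): R=RRYY U=WBRB F=GWGR D=OGYG B=YBOB
After move 3 (U'): U=BBWR F=OWGR R=GWYY B=RROB L=YBOW
After move 4 (R): R=YGYW U=BWWR F=OGGG D=OOYR B=RRBB
After move 5 (F'): F=GGOG U=BWYY R=OGOW D=BWYR L=YROW
After move 6 (U): U=YBYW F=OGOG R=RROW B=YRBB L=GGOW
After move 7 (U): U=YYWB F=RROG R=YROW B=GGBB L=OGOW
Query: U face = YYWB

Answer: Y Y W B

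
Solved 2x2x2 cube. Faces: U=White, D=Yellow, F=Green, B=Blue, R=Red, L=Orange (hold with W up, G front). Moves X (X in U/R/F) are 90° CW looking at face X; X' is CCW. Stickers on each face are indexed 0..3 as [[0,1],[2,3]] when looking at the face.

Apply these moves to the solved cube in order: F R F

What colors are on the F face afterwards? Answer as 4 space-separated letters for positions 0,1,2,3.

After move 1 (F): F=GGGG U=WWOO R=WRWR D=RRYY L=OYOY
After move 2 (R): R=WWRR U=WGOG F=GRGY D=RBYB B=OBWB
After move 3 (F): F=GGYR U=WGYY R=OWGR D=RWYB L=OROB
Query: F face = GGYR

Answer: G G Y R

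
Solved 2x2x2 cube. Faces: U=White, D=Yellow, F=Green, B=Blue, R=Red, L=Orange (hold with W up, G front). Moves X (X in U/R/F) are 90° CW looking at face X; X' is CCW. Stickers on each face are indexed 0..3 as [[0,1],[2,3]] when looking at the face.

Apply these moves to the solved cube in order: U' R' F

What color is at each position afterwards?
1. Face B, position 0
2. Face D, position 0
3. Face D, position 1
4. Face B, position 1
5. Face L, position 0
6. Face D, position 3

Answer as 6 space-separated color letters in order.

After move 1 (U'): U=WWWW F=OOGG R=GGRR B=RRBB L=BBOO
After move 2 (R'): R=GRGR U=WBWR F=OWGW D=YOYG B=YRYB
After move 3 (F): F=GOWW U=WBOB R=WRRR D=GGYG L=BYOO
Query 1: B[0] = Y
Query 2: D[0] = G
Query 3: D[1] = G
Query 4: B[1] = R
Query 5: L[0] = B
Query 6: D[3] = G

Answer: Y G G R B G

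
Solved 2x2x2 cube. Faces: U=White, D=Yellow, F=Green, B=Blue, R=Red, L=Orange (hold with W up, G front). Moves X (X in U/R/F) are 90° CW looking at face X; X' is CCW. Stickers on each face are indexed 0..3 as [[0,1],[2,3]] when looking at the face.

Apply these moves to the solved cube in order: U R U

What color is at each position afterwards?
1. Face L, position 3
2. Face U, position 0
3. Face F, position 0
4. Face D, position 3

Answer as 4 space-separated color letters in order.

After move 1 (U): U=WWWW F=RRGG R=BBRR B=OOBB L=GGOO
After move 2 (R): R=RBRB U=WRWG F=RYGY D=YBYO B=WOWB
After move 3 (U): U=WWGR F=RBGY R=WORB B=GGWB L=RYOO
Query 1: L[3] = O
Query 2: U[0] = W
Query 3: F[0] = R
Query 4: D[3] = O

Answer: O W R O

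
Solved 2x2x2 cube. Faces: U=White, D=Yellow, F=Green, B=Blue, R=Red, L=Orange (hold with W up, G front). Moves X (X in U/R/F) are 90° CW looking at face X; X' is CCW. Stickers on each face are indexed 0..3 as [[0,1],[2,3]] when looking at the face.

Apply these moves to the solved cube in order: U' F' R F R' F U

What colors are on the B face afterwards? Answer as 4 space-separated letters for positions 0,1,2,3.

After move 1 (U'): U=WWWW F=OOGG R=GGRR B=RRBB L=BBOO
After move 2 (F'): F=OGOG U=WWGR R=YGYR D=BOYY L=BWOW
After move 3 (R): R=YYRG U=WGGG F=OOOY D=BBYR B=RRWB
After move 4 (F): F=OOYO U=WGWW R=GYGG D=RYYR L=BBOB
After move 5 (R'): R=YGGG U=WWWR F=OGYW D=ROYO B=RRYB
After move 6 (F): F=YOWG U=WWBB R=WGRG D=GYYO L=BROO
After move 7 (U): U=BWBW F=WGWG R=RRRG B=BRYB L=YOOO
Query: B face = BRYB

Answer: B R Y B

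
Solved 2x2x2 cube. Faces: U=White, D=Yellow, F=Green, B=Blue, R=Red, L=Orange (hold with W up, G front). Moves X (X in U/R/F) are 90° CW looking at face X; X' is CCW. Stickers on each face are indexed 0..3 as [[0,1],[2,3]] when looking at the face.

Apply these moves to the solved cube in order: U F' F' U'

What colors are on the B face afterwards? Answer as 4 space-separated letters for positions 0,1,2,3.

Answer: O B B B

Derivation:
After move 1 (U): U=WWWW F=RRGG R=BBRR B=OOBB L=GGOO
After move 2 (F'): F=RGRG U=WWBR R=YBYR D=GOYY L=GWOW
After move 3 (F'): F=GGRR U=WWYY R=OBGR D=WWYY L=GROB
After move 4 (U'): U=WYWY F=GRRR R=GGGR B=OBBB L=OOOB
Query: B face = OBBB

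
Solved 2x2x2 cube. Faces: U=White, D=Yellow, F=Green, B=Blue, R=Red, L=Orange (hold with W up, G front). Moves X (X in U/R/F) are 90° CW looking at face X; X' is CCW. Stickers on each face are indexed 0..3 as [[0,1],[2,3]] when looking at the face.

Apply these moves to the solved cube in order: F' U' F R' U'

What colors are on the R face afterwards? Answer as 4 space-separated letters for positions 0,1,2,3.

Answer: G R W R

Derivation:
After move 1 (F'): F=GGGG U=WWRR R=YRYR D=OOYY L=OWOW
After move 2 (U'): U=WRWR F=OWGG R=GGYR B=YRBB L=BBOW
After move 3 (F): F=GOGW U=WRWB R=WGRR D=YGYY L=BOOO
After move 4 (R'): R=GRWR U=WBWY F=GRGB D=YOYW B=YRGB
After move 5 (U'): U=BYWW F=BOGB R=GRWR B=GRGB L=YROO
Query: R face = GRWR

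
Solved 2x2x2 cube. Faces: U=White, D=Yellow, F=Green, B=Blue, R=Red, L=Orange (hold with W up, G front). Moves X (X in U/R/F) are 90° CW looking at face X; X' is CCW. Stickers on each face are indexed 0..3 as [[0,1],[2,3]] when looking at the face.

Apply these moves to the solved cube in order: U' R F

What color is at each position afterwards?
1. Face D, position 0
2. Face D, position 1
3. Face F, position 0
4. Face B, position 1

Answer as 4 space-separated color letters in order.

After move 1 (U'): U=WWWW F=OOGG R=GGRR B=RRBB L=BBOO
After move 2 (R): R=RGRG U=WOWG F=OYGY D=YBYR B=WRWB
After move 3 (F): F=GOYY U=WOOB R=WGGG D=RRYR L=BYOB
Query 1: D[0] = R
Query 2: D[1] = R
Query 3: F[0] = G
Query 4: B[1] = R

Answer: R R G R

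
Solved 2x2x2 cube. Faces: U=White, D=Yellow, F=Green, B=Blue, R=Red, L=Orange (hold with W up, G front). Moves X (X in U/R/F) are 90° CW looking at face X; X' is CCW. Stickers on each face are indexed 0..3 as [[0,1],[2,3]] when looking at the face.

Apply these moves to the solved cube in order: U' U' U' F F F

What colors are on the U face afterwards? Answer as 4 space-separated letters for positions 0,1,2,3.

After move 1 (U'): U=WWWW F=OOGG R=GGRR B=RRBB L=BBOO
After move 2 (U'): U=WWWW F=BBGG R=OORR B=GGBB L=RROO
After move 3 (U'): U=WWWW F=RRGG R=BBRR B=OOBB L=GGOO
After move 4 (F): F=GRGR U=WWOG R=WBWR D=RBYY L=GYOY
After move 5 (F): F=GGRR U=WWYY R=OBGR D=WWYY L=GROB
After move 6 (F): F=RGRG U=WWBR R=YBYR D=GOYY L=GWOW
Query: U face = WWBR

Answer: W W B R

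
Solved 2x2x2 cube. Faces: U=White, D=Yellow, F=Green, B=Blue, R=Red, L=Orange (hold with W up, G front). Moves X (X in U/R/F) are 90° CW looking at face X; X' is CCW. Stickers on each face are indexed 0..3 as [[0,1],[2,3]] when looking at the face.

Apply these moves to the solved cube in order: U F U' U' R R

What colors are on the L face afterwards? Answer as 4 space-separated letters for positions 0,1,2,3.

Answer: W B O Y

Derivation:
After move 1 (U): U=WWWW F=RRGG R=BBRR B=OOBB L=GGOO
After move 2 (F): F=GRGR U=WWOG R=WBWR D=RBYY L=GYOY
After move 3 (U'): U=WGWO F=GYGR R=GRWR B=WBBB L=OOOY
After move 4 (U'): U=GOWW F=OOGR R=GYWR B=GRBB L=WBOY
After move 5 (R): R=WGRY U=GOWR F=OBGY D=RBYG B=WROB
After move 6 (R): R=RWYG U=GBWY F=OBGG D=ROYW B=RROB
Query: L face = WBOY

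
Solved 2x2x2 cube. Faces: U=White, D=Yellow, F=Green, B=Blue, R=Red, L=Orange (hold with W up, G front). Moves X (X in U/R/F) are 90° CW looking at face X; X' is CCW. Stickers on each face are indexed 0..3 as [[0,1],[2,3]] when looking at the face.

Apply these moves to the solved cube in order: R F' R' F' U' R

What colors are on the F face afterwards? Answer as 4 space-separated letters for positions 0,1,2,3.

Answer: O W Y G

Derivation:
After move 1 (R): R=RRRR U=WGWG F=GYGY D=YBYB B=WBWB
After move 2 (F'): F=YYGG U=WGRR R=BRYR D=OOYB L=OGOW
After move 3 (R'): R=RRBY U=WWRW F=YGGR D=OYYG B=BBOB
After move 4 (F'): F=GRYG U=WWRB R=YROY D=GWYG L=OWOR
After move 5 (U'): U=WBWR F=OWYG R=GROY B=YROB L=BBOR
After move 6 (R): R=OGYR U=WWWG F=OWYG D=GOYY B=RRBB
Query: F face = OWYG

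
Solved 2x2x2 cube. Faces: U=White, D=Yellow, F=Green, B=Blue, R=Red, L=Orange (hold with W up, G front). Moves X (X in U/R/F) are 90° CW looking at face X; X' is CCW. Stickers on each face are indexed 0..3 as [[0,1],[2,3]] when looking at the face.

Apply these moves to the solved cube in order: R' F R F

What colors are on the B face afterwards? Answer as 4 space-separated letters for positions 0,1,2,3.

After move 1 (R'): R=RRRR U=WBWB F=GWGW D=YGYG B=YBYB
After move 2 (F): F=GGWW U=WBOO R=WRBR D=RRYG L=OYOG
After move 3 (R): R=BWRR U=WGOW F=GRWG D=RYYY B=OBBB
After move 4 (F): F=WGGR U=WGGY R=OWWR D=RBYY L=OROY
Query: B face = OBBB

Answer: O B B B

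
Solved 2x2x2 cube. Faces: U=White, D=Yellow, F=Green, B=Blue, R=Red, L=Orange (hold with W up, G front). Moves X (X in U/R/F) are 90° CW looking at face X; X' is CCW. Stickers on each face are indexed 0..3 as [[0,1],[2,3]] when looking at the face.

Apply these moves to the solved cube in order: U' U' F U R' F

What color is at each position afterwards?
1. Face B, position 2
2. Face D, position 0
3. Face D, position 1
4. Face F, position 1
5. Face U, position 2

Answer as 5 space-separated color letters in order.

Answer: O G G W Y

Derivation:
After move 1 (U'): U=WWWW F=OOGG R=GGRR B=RRBB L=BBOO
After move 2 (U'): U=WWWW F=BBGG R=OORR B=GGBB L=RROO
After move 3 (F): F=GBGB U=WWOR R=WOWR D=ROYY L=RYOY
After move 4 (U): U=OWRW F=WOGB R=GGWR B=RYBB L=GBOY
After move 5 (R'): R=GRGW U=OBRR F=WWGW D=ROYB B=YYOB
After move 6 (F): F=GWWW U=OBYB R=RRRW D=GGYB L=GROO
Query 1: B[2] = O
Query 2: D[0] = G
Query 3: D[1] = G
Query 4: F[1] = W
Query 5: U[2] = Y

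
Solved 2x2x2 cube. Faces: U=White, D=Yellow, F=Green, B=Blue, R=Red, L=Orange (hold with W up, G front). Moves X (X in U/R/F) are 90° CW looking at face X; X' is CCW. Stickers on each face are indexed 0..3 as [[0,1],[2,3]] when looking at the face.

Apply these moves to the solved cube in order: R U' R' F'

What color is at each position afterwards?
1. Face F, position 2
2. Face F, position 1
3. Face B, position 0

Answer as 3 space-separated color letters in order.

Answer: O W B

Derivation:
After move 1 (R): R=RRRR U=WGWG F=GYGY D=YBYB B=WBWB
After move 2 (U'): U=GGWW F=OOGY R=GYRR B=RRWB L=WBOO
After move 3 (R'): R=YRGR U=GWWR F=OGGW D=YOYY B=BRBB
After move 4 (F'): F=GWOG U=GWYG R=ORYR D=BOYY L=WROW
Query 1: F[2] = O
Query 2: F[1] = W
Query 3: B[0] = B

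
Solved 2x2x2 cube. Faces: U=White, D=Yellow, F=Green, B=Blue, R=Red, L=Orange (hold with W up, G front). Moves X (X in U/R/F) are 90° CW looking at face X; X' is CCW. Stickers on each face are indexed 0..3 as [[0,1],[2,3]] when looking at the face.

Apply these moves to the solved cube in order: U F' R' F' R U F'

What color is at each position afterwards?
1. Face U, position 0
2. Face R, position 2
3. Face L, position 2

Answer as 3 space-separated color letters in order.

After move 1 (U): U=WWWW F=RRGG R=BBRR B=OOBB L=GGOO
After move 2 (F'): F=RGRG U=WWBR R=YBYR D=GOYY L=GWOW
After move 3 (R'): R=BRYY U=WBBO F=RWRR D=GGYG B=YOOB
After move 4 (F'): F=WRRR U=WBBY R=GRGY D=WWYG L=GOOB
After move 5 (R): R=GGYR U=WRBR F=WWRG D=WOYY B=YOBB
After move 6 (U): U=BWRR F=GGRG R=YOYR B=GOBB L=WWOB
After move 7 (F'): F=GGGR U=BWYY R=OOWR D=WBYY L=WROR
Query 1: U[0] = B
Query 2: R[2] = W
Query 3: L[2] = O

Answer: B W O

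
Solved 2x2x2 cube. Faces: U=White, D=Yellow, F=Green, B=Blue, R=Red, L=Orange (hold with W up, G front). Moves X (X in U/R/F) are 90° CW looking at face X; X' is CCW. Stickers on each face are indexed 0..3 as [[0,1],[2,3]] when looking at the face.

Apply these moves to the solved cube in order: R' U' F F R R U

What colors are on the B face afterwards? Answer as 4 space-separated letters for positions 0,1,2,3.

Answer: Y R G B

Derivation:
After move 1 (R'): R=RRRR U=WBWB F=GWGW D=YGYG B=YBYB
After move 2 (U'): U=BBWW F=OOGW R=GWRR B=RRYB L=YBOO
After move 3 (F): F=GOWO U=BBOB R=WWWR D=RGYG L=YYOG
After move 4 (F): F=WGOO U=BBGY R=OWBR D=WWYG L=YROG
After move 5 (R): R=BORW U=BGGO F=WWOG D=WYYR B=YRBB
After move 6 (R): R=RBWO U=BWGG F=WYOR D=WBYY B=ORGB
After move 7 (U): U=GBGW F=RBOR R=ORWO B=YRGB L=WYOG
Query: B face = YRGB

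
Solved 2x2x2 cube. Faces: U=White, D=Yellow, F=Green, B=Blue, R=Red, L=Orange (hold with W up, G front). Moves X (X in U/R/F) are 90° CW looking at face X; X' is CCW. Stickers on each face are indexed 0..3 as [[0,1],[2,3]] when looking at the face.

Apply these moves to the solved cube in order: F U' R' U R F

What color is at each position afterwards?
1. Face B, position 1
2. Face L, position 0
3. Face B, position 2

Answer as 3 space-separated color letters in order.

Answer: B O W

Derivation:
After move 1 (F): F=GGGG U=WWOO R=WRWR D=RRYY L=OYOY
After move 2 (U'): U=WOWO F=OYGG R=GGWR B=WRBB L=BBOY
After move 3 (R'): R=GRGW U=WBWW F=OOGO D=RYYG B=YRRB
After move 4 (U): U=WWWB F=GRGO R=YRGW B=BBRB L=OOOY
After move 5 (R): R=GYWR U=WRWO F=GYGG D=RRYB B=BBWB
After move 6 (F): F=GGGY U=WRYO R=WYOR D=WGYB L=OROR
Query 1: B[1] = B
Query 2: L[0] = O
Query 3: B[2] = W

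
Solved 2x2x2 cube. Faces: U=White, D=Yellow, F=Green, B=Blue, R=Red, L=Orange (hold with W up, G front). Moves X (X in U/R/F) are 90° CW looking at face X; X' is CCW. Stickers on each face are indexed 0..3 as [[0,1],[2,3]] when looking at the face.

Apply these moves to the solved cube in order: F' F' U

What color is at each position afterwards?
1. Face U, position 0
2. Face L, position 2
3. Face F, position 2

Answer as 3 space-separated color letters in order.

After move 1 (F'): F=GGGG U=WWRR R=YRYR D=OOYY L=OWOW
After move 2 (F'): F=GGGG U=WWYY R=OROR D=WWYY L=OROR
After move 3 (U): U=YWYW F=ORGG R=BBOR B=ORBB L=GGOR
Query 1: U[0] = Y
Query 2: L[2] = O
Query 3: F[2] = G

Answer: Y O G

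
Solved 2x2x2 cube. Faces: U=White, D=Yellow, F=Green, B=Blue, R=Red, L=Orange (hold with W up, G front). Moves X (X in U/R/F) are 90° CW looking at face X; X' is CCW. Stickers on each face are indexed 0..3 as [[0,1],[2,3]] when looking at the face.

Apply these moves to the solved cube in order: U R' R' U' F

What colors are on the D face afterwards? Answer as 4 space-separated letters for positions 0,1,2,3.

After move 1 (U): U=WWWW F=RRGG R=BBRR B=OOBB L=GGOO
After move 2 (R'): R=BRBR U=WBWO F=RWGW D=YRYG B=YOYB
After move 3 (R'): R=RRBB U=WYWY F=RBGO D=YWYW B=GORB
After move 4 (U'): U=YYWW F=GGGO R=RBBB B=RRRB L=GOOO
After move 5 (F): F=GGOG U=YYOO R=WBWB D=BRYW L=GYOW
Query: D face = BRYW

Answer: B R Y W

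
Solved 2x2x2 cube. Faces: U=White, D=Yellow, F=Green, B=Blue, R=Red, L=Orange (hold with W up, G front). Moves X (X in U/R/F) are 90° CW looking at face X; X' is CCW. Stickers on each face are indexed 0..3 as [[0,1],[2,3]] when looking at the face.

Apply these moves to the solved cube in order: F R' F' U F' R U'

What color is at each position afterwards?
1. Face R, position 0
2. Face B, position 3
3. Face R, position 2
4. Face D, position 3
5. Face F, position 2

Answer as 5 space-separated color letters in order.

After move 1 (F): F=GGGG U=WWOO R=WRWR D=RRYY L=OYOY
After move 2 (R'): R=RRWW U=WBOB F=GWGO D=RGYG B=YBRB
After move 3 (F'): F=WOGG U=WBRW R=GRRW D=YYYG L=OBOO
After move 4 (U): U=RWWB F=GRGG R=YBRW B=OBRB L=WOOO
After move 5 (F'): F=RGGG U=RWYR R=YBYW D=OOYG L=WBOW
After move 6 (R): R=YYWB U=RGYG F=ROGG D=ORYO B=RBWB
After move 7 (U'): U=GGRY F=WBGG R=ROWB B=YYWB L=RBOW
Query 1: R[0] = R
Query 2: B[3] = B
Query 3: R[2] = W
Query 4: D[3] = O
Query 5: F[2] = G

Answer: R B W O G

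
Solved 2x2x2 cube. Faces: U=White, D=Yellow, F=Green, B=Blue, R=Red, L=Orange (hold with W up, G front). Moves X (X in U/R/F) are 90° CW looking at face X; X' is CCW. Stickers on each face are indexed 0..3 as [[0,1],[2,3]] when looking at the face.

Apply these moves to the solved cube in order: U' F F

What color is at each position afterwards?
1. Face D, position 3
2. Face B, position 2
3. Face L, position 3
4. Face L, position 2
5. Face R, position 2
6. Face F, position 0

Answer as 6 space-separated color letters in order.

After move 1 (U'): U=WWWW F=OOGG R=GGRR B=RRBB L=BBOO
After move 2 (F): F=GOGO U=WWOB R=WGWR D=RGYY L=BYOY
After move 3 (F): F=GGOO U=WWYY R=OGBR D=WWYY L=BROG
Query 1: D[3] = Y
Query 2: B[2] = B
Query 3: L[3] = G
Query 4: L[2] = O
Query 5: R[2] = B
Query 6: F[0] = G

Answer: Y B G O B G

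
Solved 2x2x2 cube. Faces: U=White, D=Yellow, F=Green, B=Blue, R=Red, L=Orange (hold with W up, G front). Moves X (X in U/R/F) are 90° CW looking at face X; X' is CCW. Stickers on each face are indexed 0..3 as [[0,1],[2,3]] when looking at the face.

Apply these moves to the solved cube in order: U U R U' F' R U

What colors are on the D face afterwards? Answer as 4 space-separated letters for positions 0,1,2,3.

Answer: G W Y R

Derivation:
After move 1 (U): U=WWWW F=RRGG R=BBRR B=OOBB L=GGOO
After move 2 (U): U=WWWW F=BBGG R=OORR B=GGBB L=RROO
After move 3 (R): R=RORO U=WBWG F=BYGY D=YBYG B=WGWB
After move 4 (U'): U=BGWW F=RRGY R=BYRO B=ROWB L=WGOO
After move 5 (F'): F=RYRG U=BGBR R=BYYO D=GOYG L=WWOW
After move 6 (R): R=YBOY U=BYBG F=RORG D=GWYR B=ROGB
After move 7 (U): U=BBGY F=YBRG R=ROOY B=WWGB L=ROOW
Query: D face = GWYR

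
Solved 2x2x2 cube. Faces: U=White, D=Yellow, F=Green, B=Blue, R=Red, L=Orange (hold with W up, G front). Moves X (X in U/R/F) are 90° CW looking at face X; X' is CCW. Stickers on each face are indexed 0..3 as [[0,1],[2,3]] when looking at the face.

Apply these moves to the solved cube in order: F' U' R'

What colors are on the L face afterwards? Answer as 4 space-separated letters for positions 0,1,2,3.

Answer: B B O W

Derivation:
After move 1 (F'): F=GGGG U=WWRR R=YRYR D=OOYY L=OWOW
After move 2 (U'): U=WRWR F=OWGG R=GGYR B=YRBB L=BBOW
After move 3 (R'): R=GRGY U=WBWY F=ORGR D=OWYG B=YROB
Query: L face = BBOW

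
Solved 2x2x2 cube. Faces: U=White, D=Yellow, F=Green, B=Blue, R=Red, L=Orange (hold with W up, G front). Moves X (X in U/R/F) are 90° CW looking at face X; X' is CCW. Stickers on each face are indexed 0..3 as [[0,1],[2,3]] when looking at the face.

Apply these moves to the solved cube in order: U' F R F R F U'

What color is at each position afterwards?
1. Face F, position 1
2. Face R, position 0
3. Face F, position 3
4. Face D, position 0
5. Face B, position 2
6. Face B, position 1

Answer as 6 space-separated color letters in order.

After move 1 (U'): U=WWWW F=OOGG R=GGRR B=RRBB L=BBOO
After move 2 (F): F=GOGO U=WWOB R=WGWR D=RGYY L=BYOY
After move 3 (R): R=WWRG U=WOOO F=GGGY D=RBYR B=BRWB
After move 4 (F): F=GGYG U=WOYY R=OWOG D=RWYR L=BROB
After move 5 (R): R=OOGW U=WGYG F=GWYR D=RWYB B=YROB
After move 6 (F): F=YGRW U=WGBR R=YOGW D=GOYB L=BROW
After move 7 (U'): U=GRWB F=BRRW R=YGGW B=YOOB L=YROW
Query 1: F[1] = R
Query 2: R[0] = Y
Query 3: F[3] = W
Query 4: D[0] = G
Query 5: B[2] = O
Query 6: B[1] = O

Answer: R Y W G O O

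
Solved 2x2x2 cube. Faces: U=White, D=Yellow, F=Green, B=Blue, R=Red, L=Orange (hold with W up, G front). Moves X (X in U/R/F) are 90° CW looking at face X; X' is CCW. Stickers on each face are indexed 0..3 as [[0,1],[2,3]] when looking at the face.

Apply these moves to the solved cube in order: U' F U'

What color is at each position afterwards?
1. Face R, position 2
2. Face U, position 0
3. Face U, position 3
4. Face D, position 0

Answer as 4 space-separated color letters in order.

Answer: W W O R

Derivation:
After move 1 (U'): U=WWWW F=OOGG R=GGRR B=RRBB L=BBOO
After move 2 (F): F=GOGO U=WWOB R=WGWR D=RGYY L=BYOY
After move 3 (U'): U=WBWO F=BYGO R=GOWR B=WGBB L=RROY
Query 1: R[2] = W
Query 2: U[0] = W
Query 3: U[3] = O
Query 4: D[0] = R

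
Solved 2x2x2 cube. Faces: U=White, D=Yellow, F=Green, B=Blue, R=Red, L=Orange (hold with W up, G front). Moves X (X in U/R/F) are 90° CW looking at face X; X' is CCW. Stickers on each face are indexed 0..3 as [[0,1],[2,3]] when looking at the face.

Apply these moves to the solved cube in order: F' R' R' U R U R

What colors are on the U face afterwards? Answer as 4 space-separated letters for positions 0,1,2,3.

Answer: Y G B R

Derivation:
After move 1 (F'): F=GGGG U=WWRR R=YRYR D=OOYY L=OWOW
After move 2 (R'): R=RRYY U=WBRB F=GWGR D=OGYG B=YBOB
After move 3 (R'): R=RYRY U=WORY F=GBGB D=OWYR B=GBGB
After move 4 (U): U=RWYO F=RYGB R=GBRY B=OWGB L=GBOW
After move 5 (R): R=RGYB U=RYYB F=RWGR D=OGYO B=OWWB
After move 6 (U): U=YRBY F=RGGR R=OWYB B=GBWB L=RWOW
After move 7 (R): R=YOBW U=YGBR F=RGGO D=OWYG B=YBRB
Query: U face = YGBR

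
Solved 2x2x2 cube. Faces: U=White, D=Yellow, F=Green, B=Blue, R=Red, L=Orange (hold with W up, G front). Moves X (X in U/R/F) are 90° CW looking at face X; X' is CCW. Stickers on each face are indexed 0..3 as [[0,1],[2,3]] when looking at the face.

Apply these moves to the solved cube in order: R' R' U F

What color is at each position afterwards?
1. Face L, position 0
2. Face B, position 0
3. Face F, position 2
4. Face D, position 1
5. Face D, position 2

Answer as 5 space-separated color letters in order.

After move 1 (R'): R=RRRR U=WBWB F=GWGW D=YGYG B=YBYB
After move 2 (R'): R=RRRR U=WYWY F=GBGB D=YWYW B=GBGB
After move 3 (U): U=WWYY F=RRGB R=GBRR B=OOGB L=GBOO
After move 4 (F): F=GRBR U=WWOB R=YBYR D=RGYW L=GYOW
Query 1: L[0] = G
Query 2: B[0] = O
Query 3: F[2] = B
Query 4: D[1] = G
Query 5: D[2] = Y

Answer: G O B G Y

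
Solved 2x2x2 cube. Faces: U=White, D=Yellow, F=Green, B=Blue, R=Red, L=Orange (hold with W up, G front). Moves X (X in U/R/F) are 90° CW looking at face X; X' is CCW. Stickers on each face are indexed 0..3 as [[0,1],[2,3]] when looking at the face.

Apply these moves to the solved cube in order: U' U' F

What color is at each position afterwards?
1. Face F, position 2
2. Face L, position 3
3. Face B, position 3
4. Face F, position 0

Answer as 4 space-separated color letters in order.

After move 1 (U'): U=WWWW F=OOGG R=GGRR B=RRBB L=BBOO
After move 2 (U'): U=WWWW F=BBGG R=OORR B=GGBB L=RROO
After move 3 (F): F=GBGB U=WWOR R=WOWR D=ROYY L=RYOY
Query 1: F[2] = G
Query 2: L[3] = Y
Query 3: B[3] = B
Query 4: F[0] = G

Answer: G Y B G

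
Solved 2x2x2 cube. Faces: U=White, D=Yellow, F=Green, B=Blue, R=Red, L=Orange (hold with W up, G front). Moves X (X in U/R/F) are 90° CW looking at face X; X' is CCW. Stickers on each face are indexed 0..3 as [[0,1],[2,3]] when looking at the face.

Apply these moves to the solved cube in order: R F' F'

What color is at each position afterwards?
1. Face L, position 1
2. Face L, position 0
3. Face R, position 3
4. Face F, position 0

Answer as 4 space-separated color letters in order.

Answer: R O R Y

Derivation:
After move 1 (R): R=RRRR U=WGWG F=GYGY D=YBYB B=WBWB
After move 2 (F'): F=YYGG U=WGRR R=BRYR D=OOYB L=OGOW
After move 3 (F'): F=YGYG U=WGBY R=OROR D=GWYB L=OROR
Query 1: L[1] = R
Query 2: L[0] = O
Query 3: R[3] = R
Query 4: F[0] = Y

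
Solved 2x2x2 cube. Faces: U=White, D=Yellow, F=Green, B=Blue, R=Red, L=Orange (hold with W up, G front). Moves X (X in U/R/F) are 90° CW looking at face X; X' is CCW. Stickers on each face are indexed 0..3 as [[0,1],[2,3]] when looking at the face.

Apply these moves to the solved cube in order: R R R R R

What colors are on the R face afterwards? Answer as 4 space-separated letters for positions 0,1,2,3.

After move 1 (R): R=RRRR U=WGWG F=GYGY D=YBYB B=WBWB
After move 2 (R): R=RRRR U=WYWY F=GBGB D=YWYW B=GBGB
After move 3 (R): R=RRRR U=WBWB F=GWGW D=YGYG B=YBYB
After move 4 (R): R=RRRR U=WWWW F=GGGG D=YYYY B=BBBB
After move 5 (R): R=RRRR U=WGWG F=GYGY D=YBYB B=WBWB
Query: R face = RRRR

Answer: R R R R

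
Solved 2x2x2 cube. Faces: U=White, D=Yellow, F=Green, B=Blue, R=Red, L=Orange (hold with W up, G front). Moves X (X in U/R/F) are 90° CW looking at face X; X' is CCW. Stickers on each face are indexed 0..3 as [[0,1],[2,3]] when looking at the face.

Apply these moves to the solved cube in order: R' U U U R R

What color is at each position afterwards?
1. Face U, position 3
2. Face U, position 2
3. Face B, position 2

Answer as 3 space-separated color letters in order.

After move 1 (R'): R=RRRR U=WBWB F=GWGW D=YGYG B=YBYB
After move 2 (U): U=WWBB F=RRGW R=YBRR B=OOYB L=GWOO
After move 3 (U): U=BWBW F=YBGW R=OORR B=GWYB L=RROO
After move 4 (U): U=BBWW F=OOGW R=GWRR B=RRYB L=YBOO
After move 5 (R): R=RGRW U=BOWW F=OGGG D=YYYR B=WRBB
After move 6 (R): R=RRWG U=BGWG F=OYGR D=YBYW B=WROB
Query 1: U[3] = G
Query 2: U[2] = W
Query 3: B[2] = O

Answer: G W O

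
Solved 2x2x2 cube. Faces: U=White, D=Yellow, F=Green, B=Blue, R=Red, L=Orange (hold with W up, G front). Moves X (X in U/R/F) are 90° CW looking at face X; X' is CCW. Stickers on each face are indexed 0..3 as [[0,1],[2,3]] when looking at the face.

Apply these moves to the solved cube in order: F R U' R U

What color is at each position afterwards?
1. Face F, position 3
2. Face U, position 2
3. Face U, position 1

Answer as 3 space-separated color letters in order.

After move 1 (F): F=GGGG U=WWOO R=WRWR D=RRYY L=OYOY
After move 2 (R): R=WWRR U=WGOG F=GRGY D=RBYB B=OBWB
After move 3 (U'): U=GGWO F=OYGY R=GRRR B=WWWB L=OBOY
After move 4 (R): R=RGRR U=GYWY F=OBGB D=RWYW B=OWGB
After move 5 (U): U=WGYY F=RGGB R=OWRR B=OBGB L=OBOY
Query 1: F[3] = B
Query 2: U[2] = Y
Query 3: U[1] = G

Answer: B Y G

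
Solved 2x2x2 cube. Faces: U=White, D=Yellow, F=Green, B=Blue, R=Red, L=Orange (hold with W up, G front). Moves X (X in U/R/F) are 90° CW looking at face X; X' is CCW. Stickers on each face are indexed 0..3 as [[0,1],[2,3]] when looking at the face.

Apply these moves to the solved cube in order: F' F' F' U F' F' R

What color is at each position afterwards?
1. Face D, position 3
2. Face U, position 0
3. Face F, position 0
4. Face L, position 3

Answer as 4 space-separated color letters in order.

After move 1 (F'): F=GGGG U=WWRR R=YRYR D=OOYY L=OWOW
After move 2 (F'): F=GGGG U=WWYY R=OROR D=WWYY L=OROR
After move 3 (F'): F=GGGG U=WWOO R=WRWR D=RRYY L=OYOY
After move 4 (U): U=OWOW F=WRGG R=BBWR B=OYBB L=GGOY
After move 5 (F'): F=RGWG U=OWBW R=RBRR D=GYYY L=GWOO
After move 6 (F'): F=GGRW U=OWRR R=YBGR D=WOYY L=GWOB
After move 7 (R): R=GYRB U=OGRW F=GORY D=WBYO B=RYWB
Query 1: D[3] = O
Query 2: U[0] = O
Query 3: F[0] = G
Query 4: L[3] = B

Answer: O O G B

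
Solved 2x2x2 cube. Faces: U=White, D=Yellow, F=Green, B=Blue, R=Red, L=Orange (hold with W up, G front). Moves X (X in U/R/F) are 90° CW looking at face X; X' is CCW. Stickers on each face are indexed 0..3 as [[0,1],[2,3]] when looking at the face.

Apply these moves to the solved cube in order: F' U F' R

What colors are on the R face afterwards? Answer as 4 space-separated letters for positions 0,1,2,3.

Answer: O O R B

Derivation:
After move 1 (F'): F=GGGG U=WWRR R=YRYR D=OOYY L=OWOW
After move 2 (U): U=RWRW F=YRGG R=BBYR B=OWBB L=GGOW
After move 3 (F'): F=RGYG U=RWBY R=OBOR D=GWYY L=GWOR
After move 4 (R): R=OORB U=RGBG F=RWYY D=GBYO B=YWWB
Query: R face = OORB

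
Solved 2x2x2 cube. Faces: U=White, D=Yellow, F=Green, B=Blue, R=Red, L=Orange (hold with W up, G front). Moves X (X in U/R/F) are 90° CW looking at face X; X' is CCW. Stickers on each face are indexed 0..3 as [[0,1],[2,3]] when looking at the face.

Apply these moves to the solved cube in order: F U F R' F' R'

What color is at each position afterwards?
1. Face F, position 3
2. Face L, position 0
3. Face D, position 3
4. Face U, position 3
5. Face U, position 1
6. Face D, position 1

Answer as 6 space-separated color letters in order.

Answer: O G G Y B G

Derivation:
After move 1 (F): F=GGGG U=WWOO R=WRWR D=RRYY L=OYOY
After move 2 (U): U=OWOW F=WRGG R=BBWR B=OYBB L=GGOY
After move 3 (F): F=GWGR U=OWYG R=OBWR D=WBYY L=GROR
After move 4 (R'): R=BROW U=OBYO F=GWGG D=WWYR B=YYBB
After move 5 (F'): F=WGGG U=OBBO R=WRWW D=RRYR L=GOOY
After move 6 (R'): R=RWWW U=OBBY F=WBGO D=RGYG B=RYRB
Query 1: F[3] = O
Query 2: L[0] = G
Query 3: D[3] = G
Query 4: U[3] = Y
Query 5: U[1] = B
Query 6: D[1] = G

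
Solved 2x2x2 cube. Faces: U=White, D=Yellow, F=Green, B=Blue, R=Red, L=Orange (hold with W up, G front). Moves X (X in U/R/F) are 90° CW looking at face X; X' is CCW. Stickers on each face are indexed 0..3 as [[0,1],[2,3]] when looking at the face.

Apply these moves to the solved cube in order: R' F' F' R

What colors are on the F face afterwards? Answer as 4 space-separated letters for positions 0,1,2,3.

Answer: W W W G

Derivation:
After move 1 (R'): R=RRRR U=WBWB F=GWGW D=YGYG B=YBYB
After move 2 (F'): F=WWGG U=WBRR R=GRYR D=OOYG L=OBOW
After move 3 (F'): F=WGWG U=WBGY R=OROR D=BWYG L=OROR
After move 4 (R): R=OORR U=WGGG F=WWWG D=BYYY B=YBBB
Query: F face = WWWG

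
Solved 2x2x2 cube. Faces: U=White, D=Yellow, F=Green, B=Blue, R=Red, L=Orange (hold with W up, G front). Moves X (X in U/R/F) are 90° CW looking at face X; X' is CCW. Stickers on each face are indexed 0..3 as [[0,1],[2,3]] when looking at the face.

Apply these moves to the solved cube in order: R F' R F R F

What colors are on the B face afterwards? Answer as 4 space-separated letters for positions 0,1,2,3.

Answer: G B Y B

Derivation:
After move 1 (R): R=RRRR U=WGWG F=GYGY D=YBYB B=WBWB
After move 2 (F'): F=YYGG U=WGRR R=BRYR D=OOYB L=OGOW
After move 3 (R): R=YBRR U=WYRG F=YOGB D=OWYW B=RBGB
After move 4 (F): F=GYBO U=WYWG R=RBGR D=RYYW L=OOOW
After move 5 (R): R=GRRB U=WYWO F=GYBW D=RGYR B=GBYB
After move 6 (F): F=BGWY U=WYWO R=WROB D=RGYR L=OROG
Query: B face = GBYB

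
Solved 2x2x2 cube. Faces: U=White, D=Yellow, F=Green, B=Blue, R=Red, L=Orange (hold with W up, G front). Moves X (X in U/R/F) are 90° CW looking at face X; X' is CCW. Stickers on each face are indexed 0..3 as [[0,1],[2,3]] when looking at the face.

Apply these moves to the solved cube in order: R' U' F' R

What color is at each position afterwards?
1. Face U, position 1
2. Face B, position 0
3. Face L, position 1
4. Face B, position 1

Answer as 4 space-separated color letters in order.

Answer: W R W R

Derivation:
After move 1 (R'): R=RRRR U=WBWB F=GWGW D=YGYG B=YBYB
After move 2 (U'): U=BBWW F=OOGW R=GWRR B=RRYB L=YBOO
After move 3 (F'): F=OWOG U=BBGR R=GWYR D=BOYG L=YWOW
After move 4 (R): R=YGRW U=BWGG F=OOOG D=BYYR B=RRBB
Query 1: U[1] = W
Query 2: B[0] = R
Query 3: L[1] = W
Query 4: B[1] = R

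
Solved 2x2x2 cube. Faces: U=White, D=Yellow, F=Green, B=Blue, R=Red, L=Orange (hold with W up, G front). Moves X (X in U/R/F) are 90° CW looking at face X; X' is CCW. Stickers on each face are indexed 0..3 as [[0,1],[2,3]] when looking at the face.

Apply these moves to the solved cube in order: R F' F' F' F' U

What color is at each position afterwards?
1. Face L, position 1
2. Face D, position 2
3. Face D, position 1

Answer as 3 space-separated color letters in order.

After move 1 (R): R=RRRR U=WGWG F=GYGY D=YBYB B=WBWB
After move 2 (F'): F=YYGG U=WGRR R=BRYR D=OOYB L=OGOW
After move 3 (F'): F=YGYG U=WGBY R=OROR D=GWYB L=OROR
After move 4 (F'): F=GGYY U=WGOO R=WRGR D=RRYB L=OYOB
After move 5 (F'): F=GYGY U=WGWG R=RRRR D=YBYB L=OOOO
After move 6 (U): U=WWGG F=RRGY R=WBRR B=OOWB L=GYOO
Query 1: L[1] = Y
Query 2: D[2] = Y
Query 3: D[1] = B

Answer: Y Y B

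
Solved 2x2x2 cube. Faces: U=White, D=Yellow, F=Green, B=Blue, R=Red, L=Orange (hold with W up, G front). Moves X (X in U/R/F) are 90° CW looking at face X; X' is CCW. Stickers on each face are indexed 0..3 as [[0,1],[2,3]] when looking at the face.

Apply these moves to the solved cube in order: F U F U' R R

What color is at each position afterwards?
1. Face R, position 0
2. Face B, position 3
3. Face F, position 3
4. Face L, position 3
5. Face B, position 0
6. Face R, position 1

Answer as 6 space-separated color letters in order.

Answer: R B O R R W

Derivation:
After move 1 (F): F=GGGG U=WWOO R=WRWR D=RRYY L=OYOY
After move 2 (U): U=OWOW F=WRGG R=BBWR B=OYBB L=GGOY
After move 3 (F): F=GWGR U=OWYG R=OBWR D=WBYY L=GROR
After move 4 (U'): U=WGOY F=GRGR R=GWWR B=OBBB L=OYOR
After move 5 (R): R=WGRW U=WROR F=GBGY D=WBYO B=YBGB
After move 6 (R): R=RWWG U=WBOY F=GBGO D=WGYY B=RBRB
Query 1: R[0] = R
Query 2: B[3] = B
Query 3: F[3] = O
Query 4: L[3] = R
Query 5: B[0] = R
Query 6: R[1] = W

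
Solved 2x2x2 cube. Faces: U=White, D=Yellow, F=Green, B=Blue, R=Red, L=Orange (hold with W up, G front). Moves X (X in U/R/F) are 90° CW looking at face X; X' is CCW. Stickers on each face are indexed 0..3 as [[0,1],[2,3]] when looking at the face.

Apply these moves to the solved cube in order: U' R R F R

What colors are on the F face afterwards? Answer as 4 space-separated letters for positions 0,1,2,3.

Answer: G R R W

Derivation:
After move 1 (U'): U=WWWW F=OOGG R=GGRR B=RRBB L=BBOO
After move 2 (R): R=RGRG U=WOWG F=OYGY D=YBYR B=WRWB
After move 3 (R): R=RRGG U=WYWY F=OBGR D=YWYW B=GROB
After move 4 (F): F=GORB U=WYOB R=WRYG D=GRYW L=BYOW
After move 5 (R): R=YWGR U=WOOB F=GRRW D=GOYG B=BRYB
Query: F face = GRRW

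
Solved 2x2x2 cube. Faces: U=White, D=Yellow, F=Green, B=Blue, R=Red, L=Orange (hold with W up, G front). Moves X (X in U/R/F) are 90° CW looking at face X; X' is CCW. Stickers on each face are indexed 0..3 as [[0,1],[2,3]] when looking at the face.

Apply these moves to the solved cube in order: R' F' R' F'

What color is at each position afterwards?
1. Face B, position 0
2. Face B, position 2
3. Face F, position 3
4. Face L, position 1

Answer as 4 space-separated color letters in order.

After move 1 (R'): R=RRRR U=WBWB F=GWGW D=YGYG B=YBYB
After move 2 (F'): F=WWGG U=WBRR R=GRYR D=OOYG L=OBOW
After move 3 (R'): R=RRGY U=WYRY F=WBGR D=OWYG B=GBOB
After move 4 (F'): F=BRWG U=WYRG R=WROY D=BWYG L=OYOR
Query 1: B[0] = G
Query 2: B[2] = O
Query 3: F[3] = G
Query 4: L[1] = Y

Answer: G O G Y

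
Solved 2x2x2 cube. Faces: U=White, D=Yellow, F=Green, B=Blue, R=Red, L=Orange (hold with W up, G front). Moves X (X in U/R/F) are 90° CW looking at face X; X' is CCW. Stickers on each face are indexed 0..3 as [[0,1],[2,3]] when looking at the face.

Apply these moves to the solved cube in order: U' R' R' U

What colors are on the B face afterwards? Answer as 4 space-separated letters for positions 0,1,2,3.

Answer: B B O B

Derivation:
After move 1 (U'): U=WWWW F=OOGG R=GGRR B=RRBB L=BBOO
After move 2 (R'): R=GRGR U=WBWR F=OWGW D=YOYG B=YRYB
After move 3 (R'): R=RRGG U=WYWY F=OBGR D=YWYW B=GROB
After move 4 (U): U=WWYY F=RRGR R=GRGG B=BBOB L=OBOO
Query: B face = BBOB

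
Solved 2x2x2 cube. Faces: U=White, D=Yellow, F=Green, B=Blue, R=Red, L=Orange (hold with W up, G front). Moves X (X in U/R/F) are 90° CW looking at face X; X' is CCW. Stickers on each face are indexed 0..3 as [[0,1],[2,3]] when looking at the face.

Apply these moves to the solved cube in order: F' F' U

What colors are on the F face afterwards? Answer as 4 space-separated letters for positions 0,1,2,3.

After move 1 (F'): F=GGGG U=WWRR R=YRYR D=OOYY L=OWOW
After move 2 (F'): F=GGGG U=WWYY R=OROR D=WWYY L=OROR
After move 3 (U): U=YWYW F=ORGG R=BBOR B=ORBB L=GGOR
Query: F face = ORGG

Answer: O R G G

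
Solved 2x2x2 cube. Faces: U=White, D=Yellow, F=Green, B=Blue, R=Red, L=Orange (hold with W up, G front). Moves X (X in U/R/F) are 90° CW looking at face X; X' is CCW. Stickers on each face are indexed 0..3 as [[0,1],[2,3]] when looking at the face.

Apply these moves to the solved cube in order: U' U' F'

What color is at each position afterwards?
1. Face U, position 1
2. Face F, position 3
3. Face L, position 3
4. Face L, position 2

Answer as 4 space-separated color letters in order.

Answer: W G W O

Derivation:
After move 1 (U'): U=WWWW F=OOGG R=GGRR B=RRBB L=BBOO
After move 2 (U'): U=WWWW F=BBGG R=OORR B=GGBB L=RROO
After move 3 (F'): F=BGBG U=WWOR R=YOYR D=ROYY L=RWOW
Query 1: U[1] = W
Query 2: F[3] = G
Query 3: L[3] = W
Query 4: L[2] = O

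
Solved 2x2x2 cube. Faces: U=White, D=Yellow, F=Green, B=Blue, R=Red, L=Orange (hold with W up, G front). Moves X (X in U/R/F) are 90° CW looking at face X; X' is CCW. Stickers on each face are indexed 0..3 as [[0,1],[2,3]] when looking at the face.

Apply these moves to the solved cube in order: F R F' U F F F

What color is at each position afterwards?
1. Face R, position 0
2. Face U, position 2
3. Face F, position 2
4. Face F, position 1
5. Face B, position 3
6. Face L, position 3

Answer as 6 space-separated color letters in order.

After move 1 (F): F=GGGG U=WWOO R=WRWR D=RRYY L=OYOY
After move 2 (R): R=WWRR U=WGOG F=GRGY D=RBYB B=OBWB
After move 3 (F'): F=RYGG U=WGWR R=BWRR D=YYYB L=OGOO
After move 4 (U): U=WWRG F=BWGG R=OBRR B=OGWB L=RYOO
After move 5 (F): F=GBGW U=WWOY R=RBGR D=ROYB L=RYOY
After move 6 (F): F=GGWB U=WWYY R=OBYR D=GRYB L=RROO
After move 7 (F): F=WGBG U=WWOR R=YBYR D=YOYB L=RGOR
Query 1: R[0] = Y
Query 2: U[2] = O
Query 3: F[2] = B
Query 4: F[1] = G
Query 5: B[3] = B
Query 6: L[3] = R

Answer: Y O B G B R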